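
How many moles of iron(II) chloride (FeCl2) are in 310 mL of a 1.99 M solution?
Moles = Molarity × Volume (L)
Moles = 1.99 M × 0.31 L = 0.6169 mol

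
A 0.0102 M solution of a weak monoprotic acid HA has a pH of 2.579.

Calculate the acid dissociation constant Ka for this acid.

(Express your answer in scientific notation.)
K_a = 9.19e-04

[H⁺] = 10^(−pH) = 10^(−2.579) = 2.636e-03 M. For HA ⇌ H⁺ + A⁻, Ka = x²/(C − x) = (2.636e-03)²/(0.0102 − 2.636e-03) = 9.19e-04.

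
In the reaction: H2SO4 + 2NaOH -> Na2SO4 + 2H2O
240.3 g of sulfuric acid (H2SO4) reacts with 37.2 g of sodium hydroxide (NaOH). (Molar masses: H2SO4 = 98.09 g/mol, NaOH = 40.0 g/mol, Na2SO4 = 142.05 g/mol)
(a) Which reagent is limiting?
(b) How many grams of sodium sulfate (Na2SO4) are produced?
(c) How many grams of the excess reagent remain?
(a) NaOH, (b) 66.05 g, (c) 194.7 g

Moles of H2SO4 = 240.3 g ÷ 98.09 g/mol = 2.44979 mol
Moles of NaOH = 37.2 g ÷ 40.0 g/mol = 0.93 mol
Moles ÷ coefficient: H2SO4: 2.44979/1 = 2.45, NaOH: 0.93/2 = 0.465
(a) NaOH has the smaller value, so NaOH is the limiting reagent.
(b) Moles of Na2SO4 = 0.93 mol NaOH × (1/2) = 0.465 mol; mass = 0.465 mol × 142.05 g/mol = 66.05 g
(c) H2SO4 consumed = 0.93 × (1/2) = 0.465 mol; remaining = 2.44979 − 0.465 = 1.98479 mol; mass = 1.98479 mol × 98.09 g/mol = 194.7 g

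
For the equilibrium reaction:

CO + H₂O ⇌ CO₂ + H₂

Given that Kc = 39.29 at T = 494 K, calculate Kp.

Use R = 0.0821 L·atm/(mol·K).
K_p = 39.2900

Δn = (moles gaseous products) − (moles gaseous reactants) = 0
T = 494 K; RT = 0.0821 × 494 = 40.5574
Kp = Kc·(RT)^Δn = 39.29 × (40.5574)^0 = 39.29 × 1 = 39.2900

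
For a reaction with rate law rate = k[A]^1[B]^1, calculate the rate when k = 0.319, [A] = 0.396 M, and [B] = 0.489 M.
0.06177 M/s

rate = k·[A]^1·[B]^1 = 0.319·(0.396)^1·(0.489)^1 = 0.319·0.396·0.489 = 0.06177 M/s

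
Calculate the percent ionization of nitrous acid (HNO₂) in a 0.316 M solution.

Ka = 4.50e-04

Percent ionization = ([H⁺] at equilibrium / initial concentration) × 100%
Percent ionization = 3.7%

Let x = [H⁺]. Ka = x²/(C - x) ⇒ x² + (4.50e-04)x - (4.50e-04)(0.316) = 0. x = 1.1702e-02. Percent = (1.1702e-02/0.316) × 100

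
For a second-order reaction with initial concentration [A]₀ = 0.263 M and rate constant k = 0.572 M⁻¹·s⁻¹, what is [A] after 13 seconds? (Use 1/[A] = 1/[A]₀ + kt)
0.0890 M

1/[A] = 1/[A]₀ + k·t = 1/0.263 + (0.572)·(13) = 3.8023 + 7.4360 = 11.2383
[A] = 1/11.2383 = 0.0890 M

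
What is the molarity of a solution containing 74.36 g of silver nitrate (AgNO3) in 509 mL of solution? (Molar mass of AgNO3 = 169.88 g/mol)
Moles of AgNO3 = 74.36 g ÷ 169.88 g/mol = 0.437721 mol
Volume = 509 mL = 0.509 L
Molarity = 0.437721 mol ÷ 0.509 L = 0.86 M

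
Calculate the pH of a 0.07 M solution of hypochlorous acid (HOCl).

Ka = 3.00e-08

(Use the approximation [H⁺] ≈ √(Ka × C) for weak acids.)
pH = 4.34

[H⁺] = √(Ka × C) = √(3.00e-08 × 0.07) = 4.5826e-05. pH = -log(4.5826e-05)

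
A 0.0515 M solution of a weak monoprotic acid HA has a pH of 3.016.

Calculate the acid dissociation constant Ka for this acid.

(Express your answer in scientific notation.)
K_a = 1.84e-05

[H⁺] = 10^(−pH) = 10^(−3.016) = 9.638e-04 M. For HA ⇌ H⁺ + A⁻, Ka = x²/(C − x) = (9.638e-04)²/(0.0515 − 9.638e-04) = 1.84e-05.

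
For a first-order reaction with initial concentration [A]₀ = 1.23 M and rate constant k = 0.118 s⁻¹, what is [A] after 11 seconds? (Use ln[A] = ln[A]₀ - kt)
0.3359 M

ln[A] = ln[A]₀ - k·t = ln(1.23) - (0.118)·(11) = 0.2070 - 1.2980 = -1.0910
[A] = e^(-1.0910) = 0.3359 M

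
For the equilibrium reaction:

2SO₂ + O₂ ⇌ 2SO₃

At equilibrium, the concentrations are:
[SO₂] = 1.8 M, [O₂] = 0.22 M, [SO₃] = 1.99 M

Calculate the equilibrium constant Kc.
K_c = 5.5557

Kc = ([SO₃]^2) / ([SO₂]^2 × [O₂])
   = ((1.99)^2) / ((1.8)^2·(0.22))
   = 3.9601 / 0.7128 = 5.5557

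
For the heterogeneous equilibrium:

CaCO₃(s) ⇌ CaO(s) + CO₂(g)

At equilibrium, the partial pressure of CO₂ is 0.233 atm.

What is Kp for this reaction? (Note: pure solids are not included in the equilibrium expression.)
K_p = 0.233

Solids (CaCO₃, CaO) have activity 1 and are excluded.
Kp = P(CO₂) = 0.233.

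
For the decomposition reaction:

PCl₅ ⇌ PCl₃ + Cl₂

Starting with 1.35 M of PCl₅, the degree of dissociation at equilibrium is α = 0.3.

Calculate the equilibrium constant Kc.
K_c = 0.1736

x = α·[A]₀ = 0.3 × 1.35 = 0.405 M dissociated.
At eq: [PCl₅] = 1.35 − 0.405 = 0.945 M; [PCl₃] = [Cl₂] = x = 0.405 M.
Kc = [PCl₃][Cl₂]/[PCl₅] = (0.405)²/0.945 = 0.1736.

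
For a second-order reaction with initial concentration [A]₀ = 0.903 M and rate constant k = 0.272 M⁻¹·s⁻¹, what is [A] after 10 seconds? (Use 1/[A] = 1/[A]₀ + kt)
0.2613 M

1/[A] = 1/[A]₀ + k·t = 1/0.903 + (0.272)·(10) = 1.1074 + 2.7200 = 3.8274
[A] = 1/3.8274 = 0.2613 M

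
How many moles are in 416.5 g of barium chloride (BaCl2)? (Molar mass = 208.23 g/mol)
Moles = 416.5 g ÷ 208.23 g/mol = 2 mol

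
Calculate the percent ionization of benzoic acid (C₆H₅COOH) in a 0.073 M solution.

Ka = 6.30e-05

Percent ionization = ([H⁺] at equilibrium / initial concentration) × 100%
Percent ionization = 2.89%

Let x = [H⁺]. Ka = x²/(C - x) ⇒ x² + (6.30e-05)x - (6.30e-05)(0.073) = 0. x = 2.1133e-03. Percent = (2.1133e-03/0.073) × 100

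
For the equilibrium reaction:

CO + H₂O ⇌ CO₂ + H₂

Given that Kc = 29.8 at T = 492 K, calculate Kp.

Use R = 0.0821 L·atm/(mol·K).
K_p = 29.8000

Δn = (moles gaseous products) − (moles gaseous reactants) = 0
T = 492 K; RT = 0.0821 × 492 = 40.3932
Kp = Kc·(RT)^Δn = 29.8 × (40.3932)^0 = 29.8 × 1 = 29.8000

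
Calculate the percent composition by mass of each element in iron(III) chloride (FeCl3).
Fe: 34.43%, Cl: 65.57%

Molar mass of FeCl3 = 162.2 g/mol
% Fe = (1 × 55.85) / 162.2 × 100% = 55.85 / 162.2 × 100% = 34.43%
% Cl = (3 × 35.45) / 162.2 × 100% = 106.35 / 162.2 × 100% = 65.57%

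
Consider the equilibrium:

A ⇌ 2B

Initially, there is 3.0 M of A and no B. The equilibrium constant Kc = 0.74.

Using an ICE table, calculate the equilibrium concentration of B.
[B] = 1.316 M

ICE: [A] = 3.0 − x, [B] = 2x.
Kc = (2x)²/(3.0 − x) = 0.74 ⇒ 4x² + 0.74x − 2.22 = 0.
x = (−0.74 + √(0.74² + 4·4·2.22))/(2·4) = (−0.74 + √36.068)/8 = 0.6582.
[B] = 2x = 1.316 M.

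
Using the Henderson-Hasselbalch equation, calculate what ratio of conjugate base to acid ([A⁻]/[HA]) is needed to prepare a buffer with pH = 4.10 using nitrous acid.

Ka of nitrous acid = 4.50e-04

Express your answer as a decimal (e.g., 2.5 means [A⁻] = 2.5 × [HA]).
[A⁻]/[HA] = 5.665

pKa = −log(4.50e-04) = 3.3468. pH = pKa + log([A⁻]/[HA]). 4.10 = 3.3468 + log(ratio). log(ratio) = 4.10 − 3.3468 = 0.7532. ratio = 10^(0.7532) = 5.665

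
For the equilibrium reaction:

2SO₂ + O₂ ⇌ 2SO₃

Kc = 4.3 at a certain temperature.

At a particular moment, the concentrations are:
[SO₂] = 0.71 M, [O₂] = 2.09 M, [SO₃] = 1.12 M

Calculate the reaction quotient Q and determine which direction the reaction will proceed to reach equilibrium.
Q = 1.191, Q < K, reaction proceeds forward (toward products)

Q = ([SO₃]^2) / ([SO₂]^2 × [O₂])
  = ((1.12)^2) / ((0.71)^2·(2.09)) = 1.2544/1.0536 = 1.191
Since Q = 1.191 < Kc = 4.3, the reaction proceeds forward (toward products) to reach equilibrium.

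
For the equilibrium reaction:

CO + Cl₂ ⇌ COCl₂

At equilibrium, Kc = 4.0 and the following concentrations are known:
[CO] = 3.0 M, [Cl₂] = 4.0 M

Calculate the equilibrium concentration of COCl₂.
[COCl₂] = 48.0000 M

Kc = ([COCl₂]) / ([CO] × [Cl₂]) = 4.0
[COCl₂]^1 = Kc · (reactant terms)/(other product terms) = 4.0 · 12 / 1 = 48
[COCl₂] = 48.0000 M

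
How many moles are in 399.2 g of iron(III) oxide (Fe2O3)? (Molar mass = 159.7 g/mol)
Moles = 399.2 g ÷ 159.7 g/mol = 2.5 mol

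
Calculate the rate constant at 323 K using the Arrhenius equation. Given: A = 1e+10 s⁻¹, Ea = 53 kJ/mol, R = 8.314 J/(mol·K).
2.68e+01 s⁻¹

k = A·exp(-Ea/(R·T)) = 1e+10·exp(-53000/(8.314·323)) = 1e+10·exp(-19.7362) = 1e+10·2.6834e-09 = 2.68e+01 s⁻¹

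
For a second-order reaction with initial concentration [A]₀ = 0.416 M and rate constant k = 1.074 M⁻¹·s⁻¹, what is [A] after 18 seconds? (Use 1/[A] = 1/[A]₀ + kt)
0.0460 M

1/[A] = 1/[A]₀ + k·t = 1/0.416 + (1.074)·(18) = 2.4038 + 19.3320 = 21.7358
[A] = 1/21.7358 = 0.0460 M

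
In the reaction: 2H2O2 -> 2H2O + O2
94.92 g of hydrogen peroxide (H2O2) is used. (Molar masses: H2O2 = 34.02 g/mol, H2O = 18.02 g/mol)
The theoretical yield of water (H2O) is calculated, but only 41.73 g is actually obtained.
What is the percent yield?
Moles of H2O2 = 94.92 g ÷ 34.02 g/mol = 2.79012 mol
Mole ratio: 2 mol H2O / 2 mol H2O2
Moles of H2O = 2.79012 × (2/2) = 2.79012 mol
Theoretical yield = 2.79012 mol × 18.02 g/mol = 50.278 g
Actual yield = 41.73 g
Percent yield = (41.73 / 50.278) × 100% = 83.0%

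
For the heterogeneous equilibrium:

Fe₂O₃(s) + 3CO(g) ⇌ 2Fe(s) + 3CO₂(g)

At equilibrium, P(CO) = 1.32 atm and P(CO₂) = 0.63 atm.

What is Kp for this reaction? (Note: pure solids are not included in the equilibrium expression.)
K_p = 0.109

Solids (Fe₂O₃, Fe) are excluded.
Kp = P(CO₂)³/P(CO)³ = (0.63)³/(1.32)³ = 0.25/2.3 = 0.109.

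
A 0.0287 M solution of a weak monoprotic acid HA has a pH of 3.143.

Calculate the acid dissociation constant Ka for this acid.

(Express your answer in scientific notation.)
K_a = 1.85e-05

[H⁺] = 10^(−pH) = 10^(−3.143) = 7.194e-04 M. For HA ⇌ H⁺ + A⁻, Ka = x²/(C − x) = (7.194e-04)²/(0.0287 − 7.194e-04) = 1.85e-05.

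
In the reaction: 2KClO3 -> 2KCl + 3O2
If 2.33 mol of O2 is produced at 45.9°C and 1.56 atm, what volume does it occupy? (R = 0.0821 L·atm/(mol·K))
T = 45.9°C + 273.15 = 319.05 K
V = nRT/P = (2.33 × 0.0821 × 319.05) / 1.56
V = 39.12 L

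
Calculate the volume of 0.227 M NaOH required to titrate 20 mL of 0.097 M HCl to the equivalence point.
V_{base} = 8.5 mL

At equivalence: moles acid = moles base.
moles HCl = 0.097 M × 0.02 L = 0.00194 mol
V_NaOH = 0.00194 mol ÷ 0.227 M = 0.008546 L = 8.5 mL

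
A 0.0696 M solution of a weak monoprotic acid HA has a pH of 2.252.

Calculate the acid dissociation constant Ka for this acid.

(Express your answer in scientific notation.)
K_a = 4.90e-04

[H⁺] = 10^(−pH) = 10^(−2.252) = 5.598e-03 M. For HA ⇌ H⁺ + A⁻, Ka = x²/(C − x) = (5.598e-03)²/(0.0696 − 5.598e-03) = 4.90e-04.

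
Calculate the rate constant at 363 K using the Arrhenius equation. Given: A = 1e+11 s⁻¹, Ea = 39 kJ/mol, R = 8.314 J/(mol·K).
2.44e+05 s⁻¹

k = A·exp(-Ea/(R·T)) = 1e+11·exp(-39000/(8.314·363)) = 1e+11·exp(-12.9225) = 1e+11·2.4424e-06 = 2.44e+05 s⁻¹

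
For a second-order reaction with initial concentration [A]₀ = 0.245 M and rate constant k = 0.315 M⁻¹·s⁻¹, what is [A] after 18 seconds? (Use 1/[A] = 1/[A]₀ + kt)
0.1025 M

1/[A] = 1/[A]₀ + k·t = 1/0.245 + (0.315)·(18) = 4.0816 + 5.6700 = 9.7516
[A] = 1/9.7516 = 0.1025 M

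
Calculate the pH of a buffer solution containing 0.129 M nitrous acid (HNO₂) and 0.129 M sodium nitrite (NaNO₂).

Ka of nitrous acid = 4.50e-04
pH = 3.35

pKa = -log(4.50e-04) = 3.35. pH = pKa + log([A⁻]/[HA]) = 3.35 + log(0.129/0.129)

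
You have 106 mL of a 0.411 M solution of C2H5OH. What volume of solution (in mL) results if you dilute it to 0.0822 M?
Using M₁V₁ = M₂V₂:
0.411 × 106 = 0.0822 × V₂
V₂ = (0.411 × 106) / 0.0822 = 530 mL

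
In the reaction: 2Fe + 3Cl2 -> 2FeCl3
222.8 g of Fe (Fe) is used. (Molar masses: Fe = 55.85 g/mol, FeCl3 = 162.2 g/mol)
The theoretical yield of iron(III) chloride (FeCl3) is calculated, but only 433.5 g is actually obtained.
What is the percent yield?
Moles of Fe = 222.8 g ÷ 55.85 g/mol = 3.98926 mol
Mole ratio: 2 mol FeCl3 / 2 mol Fe
Moles of FeCl3 = 3.98926 × (2/2) = 3.98926 mol
Theoretical yield = 3.98926 mol × 162.2 g/mol = 647.06 g
Actual yield = 433.5 g
Percent yield = (433.5 / 647.06) × 100% = 67.0%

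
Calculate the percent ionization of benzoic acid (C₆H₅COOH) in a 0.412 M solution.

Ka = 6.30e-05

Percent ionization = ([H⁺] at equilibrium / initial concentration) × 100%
Percent ionization = 1.23%

Let x = [H⁺]. Ka = x²/(C - x) ⇒ x² + (6.30e-05)x - (6.30e-05)(0.412) = 0. x = 5.0633e-03. Percent = (5.0633e-03/0.412) × 100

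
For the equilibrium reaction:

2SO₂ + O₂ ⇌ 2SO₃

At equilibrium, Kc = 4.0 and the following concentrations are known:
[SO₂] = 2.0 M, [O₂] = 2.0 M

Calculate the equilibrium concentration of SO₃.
[SO₃] = 5.6569 M

Kc = ([SO₃]^2) / ([SO₂]^2 × [O₂]) = 4.0
[SO₃]^2 = Kc · (reactant terms)/(other product terms) = 4.0 · 8 / 1 = 32
[SO₃] = (32)^(1/2) = 5.6569 M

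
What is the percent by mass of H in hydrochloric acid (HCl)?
Mass of H in formula = 1.008 × 1 = 1.008 g/mol
Molar mass = 36.46 g/mol
% H = (1.008/36.46) × 100% = 2.76%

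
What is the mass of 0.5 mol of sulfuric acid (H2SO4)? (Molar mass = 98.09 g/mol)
Mass = 0.5 mol × 98.09 g/mol = 49.05 g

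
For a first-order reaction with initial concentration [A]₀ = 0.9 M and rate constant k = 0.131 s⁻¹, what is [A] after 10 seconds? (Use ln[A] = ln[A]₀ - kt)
0.2428 M

ln[A] = ln[A]₀ - k·t = ln(0.9) - (0.131)·(10) = -0.1054 - 1.3100 = -1.4154
[A] = e^(-1.4154) = 0.2428 M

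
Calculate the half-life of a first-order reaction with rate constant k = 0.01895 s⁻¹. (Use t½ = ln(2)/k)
36.58 s

t½ = ln(2)/k = 0.6931/0.01895 = 36.58 s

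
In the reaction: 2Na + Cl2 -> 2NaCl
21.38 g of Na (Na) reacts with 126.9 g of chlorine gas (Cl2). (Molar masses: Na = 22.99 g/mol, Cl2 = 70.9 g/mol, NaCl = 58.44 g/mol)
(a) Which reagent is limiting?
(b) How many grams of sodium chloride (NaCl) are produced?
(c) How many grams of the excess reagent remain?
(a) Na, (b) 54.35 g, (c) 93.93 g

Moles of Na = 21.38 g ÷ 22.99 g/mol = 0.92997 mol
Moles of Cl2 = 126.9 g ÷ 70.9 g/mol = 1.78984 mol
Moles ÷ coefficient: Na: 0.92997/2 = 0.465, Cl2: 1.78984/1 = 1.79
(a) Na has the smaller value, so Na is the limiting reagent.
(b) Moles of NaCl = 0.92997 mol Na × (2/2) = 0.92997 mol; mass = 0.92997 mol × 58.44 g/mol = 54.35 g
(c) Cl2 consumed = 0.92997 × (1/2) = 0.464985 mol; remaining = 1.78984 − 0.464985 = 1.32486 mol; mass = 1.32486 mol × 70.9 g/mol = 93.93 g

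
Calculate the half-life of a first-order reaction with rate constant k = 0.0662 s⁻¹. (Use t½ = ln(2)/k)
10.47 s

t½ = ln(2)/k = 0.6931/0.0662 = 10.47 s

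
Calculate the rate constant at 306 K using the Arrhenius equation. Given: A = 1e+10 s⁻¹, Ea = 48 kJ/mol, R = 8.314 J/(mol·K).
6.40e+01 s⁻¹

k = A·exp(-Ea/(R·T)) = 1e+10·exp(-48000/(8.314·306)) = 1e+10·exp(-18.8673) = 1e+10·6.3979e-09 = 6.40e+01 s⁻¹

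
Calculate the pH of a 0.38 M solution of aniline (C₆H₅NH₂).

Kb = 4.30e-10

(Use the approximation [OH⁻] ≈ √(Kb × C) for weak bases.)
pH = 9.11

[OH⁻] = √(Kb × C) = √(4.30e-10 × 0.38) = 1.2783e-05. pOH = 4.89, pH = 14 - pOH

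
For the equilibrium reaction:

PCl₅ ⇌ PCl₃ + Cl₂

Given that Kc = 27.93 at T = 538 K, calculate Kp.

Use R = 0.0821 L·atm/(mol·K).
K_p = 1.23e+03

Δn = (moles gaseous products) − (moles gaseous reactants) = 1
T = 538 K; RT = 0.0821 × 538 = 44.1698
Kp = Kc·(RT)^Δn = 27.93 × (44.1698)^1 = 27.93 × 44.1698 = 1.23e+03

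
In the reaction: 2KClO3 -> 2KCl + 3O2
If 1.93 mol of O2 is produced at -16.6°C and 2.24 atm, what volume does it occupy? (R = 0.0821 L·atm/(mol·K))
T = -16.6°C + 273.15 = 256.55 K
V = nRT/P = (1.93 × 0.0821 × 256.55) / 2.24
V = 18.15 L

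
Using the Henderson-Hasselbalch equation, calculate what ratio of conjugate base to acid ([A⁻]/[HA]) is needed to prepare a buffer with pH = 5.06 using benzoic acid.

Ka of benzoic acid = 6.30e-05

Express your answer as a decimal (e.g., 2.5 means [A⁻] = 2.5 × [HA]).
[A⁻]/[HA] = 7.233

pKa = −log(6.30e-05) = 4.2007. pH = pKa + log([A⁻]/[HA]). 5.06 = 4.2007 + log(ratio). log(ratio) = 5.06 − 4.2007 = 0.8593. ratio = 10^(0.8593) = 7.233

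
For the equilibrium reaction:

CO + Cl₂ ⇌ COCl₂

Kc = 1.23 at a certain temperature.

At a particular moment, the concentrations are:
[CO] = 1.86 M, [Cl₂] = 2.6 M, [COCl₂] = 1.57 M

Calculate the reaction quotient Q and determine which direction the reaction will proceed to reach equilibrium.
Q = 0.325, Q < K, reaction proceeds forward (toward products)

Q = ([COCl₂]) / ([CO] × [Cl₂])
  = ((1.57)) / ((1.86)·(2.6)) = 1.57/4.836 = 0.3246
Since Q = 0.3246 < Kc = 1.23, the reaction proceeds forward (toward products) to reach equilibrium.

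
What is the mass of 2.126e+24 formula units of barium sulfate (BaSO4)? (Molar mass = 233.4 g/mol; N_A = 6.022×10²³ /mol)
Moles = 2.126e+24 ÷ 6.022×10²³ = 3.53039 mol
Mass = 3.53039 mol × 233.4 g/mol = 824 g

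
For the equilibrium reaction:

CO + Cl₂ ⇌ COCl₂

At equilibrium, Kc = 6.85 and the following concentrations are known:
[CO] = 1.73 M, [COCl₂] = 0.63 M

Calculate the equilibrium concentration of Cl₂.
[Cl₂] = 0.0532 M

Kc = ([COCl₂]) / ([CO] × [Cl₂]) = 6.85
[Cl₂]^1 = (product terms)/(Kc · other reactant terms) = 0.63 / (6.85 · 1.73) = 0.053162
[Cl₂] = 0.0532 M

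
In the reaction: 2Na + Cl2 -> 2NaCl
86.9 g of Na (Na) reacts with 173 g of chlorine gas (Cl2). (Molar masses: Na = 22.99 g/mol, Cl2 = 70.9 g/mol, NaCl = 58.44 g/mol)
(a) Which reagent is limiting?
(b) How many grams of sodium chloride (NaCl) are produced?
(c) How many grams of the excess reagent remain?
(a) Na, (b) 220.9 g, (c) 39 g

Moles of Na = 86.9 g ÷ 22.99 g/mol = 3.7799 mol
Moles of Cl2 = 173 g ÷ 70.9 g/mol = 2.44006 mol
Moles ÷ coefficient: Na: 3.7799/2 = 1.89, Cl2: 2.44006/1 = 2.44
(a) Na has the smaller value, so Na is the limiting reagent.
(b) Moles of NaCl = 3.7799 mol Na × (2/2) = 3.7799 mol; mass = 3.7799 mol × 58.44 g/mol = 220.9 g
(c) Cl2 consumed = 3.7799 × (1/2) = 1.88995 mol; remaining = 2.44006 − 1.88995 = 0.550104 mol; mass = 0.550104 mol × 70.9 g/mol = 39 g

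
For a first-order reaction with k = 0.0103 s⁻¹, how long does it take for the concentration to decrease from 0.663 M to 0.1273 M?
160.22 s

From ln[A] = ln[A]₀ - k·t: t = ln([A]₀/[A])/k = ln(0.663/0.1273)/0.0103 = ln(5.2082)/0.0103 = 1.6502/0.0103 = 160.22 s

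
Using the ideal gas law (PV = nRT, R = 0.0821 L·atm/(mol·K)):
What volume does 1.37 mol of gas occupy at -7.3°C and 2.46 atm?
T = -7.3°C + 273.15 = 265.85 K
V = nRT/P = (1.37 × 0.0821 × 265.85) / 2.46
V = 12.16 L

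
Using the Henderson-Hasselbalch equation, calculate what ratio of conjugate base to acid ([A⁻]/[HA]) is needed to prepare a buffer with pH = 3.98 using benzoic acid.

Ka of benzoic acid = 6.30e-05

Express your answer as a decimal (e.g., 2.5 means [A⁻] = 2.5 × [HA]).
[A⁻]/[HA] = 0.602

pKa = −log(6.30e-05) = 4.2007. pH = pKa + log([A⁻]/[HA]). 3.98 = 4.2007 + log(ratio). log(ratio) = 3.98 − 4.2007 = -0.2207. ratio = 10^(-0.2207) = 0.602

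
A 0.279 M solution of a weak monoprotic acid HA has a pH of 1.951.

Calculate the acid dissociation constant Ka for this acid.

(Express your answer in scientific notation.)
K_a = 4.68e-04

[H⁺] = 10^(−pH) = 10^(−1.951) = 1.119e-02 M. For HA ⇌ H⁺ + A⁻, Ka = x²/(C − x) = (1.119e-02)²/(0.279 − 1.119e-02) = 4.68e-04.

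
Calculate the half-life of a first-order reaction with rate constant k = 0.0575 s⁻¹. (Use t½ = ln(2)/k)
12.05 s

t½ = ln(2)/k = 0.6931/0.0575 = 12.05 s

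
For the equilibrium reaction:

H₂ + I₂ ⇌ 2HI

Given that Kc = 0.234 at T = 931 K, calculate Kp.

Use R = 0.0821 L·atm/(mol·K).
K_p = 0.2340

Δn = (moles gaseous products) − (moles gaseous reactants) = 0
T = 931 K; RT = 0.0821 × 931 = 76.4351
Kp = Kc·(RT)^Δn = 0.234 × (76.4351)^0 = 0.234 × 1 = 0.2340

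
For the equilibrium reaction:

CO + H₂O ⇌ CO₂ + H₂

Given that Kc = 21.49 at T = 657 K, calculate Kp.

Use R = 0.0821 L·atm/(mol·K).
K_p = 21.4900

Δn = (moles gaseous products) − (moles gaseous reactants) = 0
T = 657 K; RT = 0.0821 × 657 = 53.9397
Kp = Kc·(RT)^Δn = 21.49 × (53.9397)^0 = 21.49 × 1 = 21.4900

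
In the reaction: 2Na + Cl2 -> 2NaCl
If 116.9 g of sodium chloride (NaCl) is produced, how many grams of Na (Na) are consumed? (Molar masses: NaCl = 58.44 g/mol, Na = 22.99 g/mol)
Moles of NaCl = 116.9 g ÷ 58.44 g/mol = 2.00034 mol
Mole ratio: 2 mol Na / 2 mol NaCl
Moles of Na = 2.00034 × (2/2) = 2.00034 mol
Mass of Na = 2.00034 mol × 22.99 g/mol = 45.99 g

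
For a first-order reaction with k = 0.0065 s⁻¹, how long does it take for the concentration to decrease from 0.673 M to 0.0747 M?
338.19 s

From ln[A] = ln[A]₀ - k·t: t = ln([A]₀/[A])/k = ln(0.673/0.0747)/0.0065 = ln(9.0094)/0.0065 = 2.1983/0.0065 = 338.19 s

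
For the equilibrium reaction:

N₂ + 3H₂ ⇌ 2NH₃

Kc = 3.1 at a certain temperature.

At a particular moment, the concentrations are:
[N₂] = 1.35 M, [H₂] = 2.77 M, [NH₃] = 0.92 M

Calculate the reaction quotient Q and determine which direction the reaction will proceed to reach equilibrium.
Q = 0.029, Q < K, reaction proceeds forward (toward products)

Q = ([NH₃]^2) / ([N₂] × [H₂]^3)
  = ((0.92)^2) / ((1.35)·(2.77)^3) = 0.8464/28.693 = 0.0295
Since Q = 0.0295 < Kc = 3.1, the reaction proceeds forward (toward products) to reach equilibrium.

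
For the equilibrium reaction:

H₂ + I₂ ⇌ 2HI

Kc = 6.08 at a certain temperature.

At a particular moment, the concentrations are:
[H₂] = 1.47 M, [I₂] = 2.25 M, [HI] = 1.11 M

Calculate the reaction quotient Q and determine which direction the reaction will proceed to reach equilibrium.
Q = 0.373, Q < K, reaction proceeds forward (toward products)

Q = ([HI]^2) / ([H₂] × [I₂])
  = ((1.11)^2) / ((1.47)·(2.25)) = 1.2321/3.3075 = 0.3725
Since Q = 0.3725 < Kc = 6.08, the reaction proceeds forward (toward products) to reach equilibrium.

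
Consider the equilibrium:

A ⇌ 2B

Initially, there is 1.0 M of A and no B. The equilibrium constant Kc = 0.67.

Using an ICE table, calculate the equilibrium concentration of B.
[B] = 0.668 M

ICE: [A] = 1.0 − x, [B] = 2x.
Kc = (2x)²/(1.0 − x) = 0.67 ⇒ 4x² + 0.67x − 0.67 = 0.
x = (−0.67 + √(0.67² + 4·4·0.67))/(2·4) = (−0.67 + √11.169)/8 = 0.334.
[B] = 2x = 0.668 M.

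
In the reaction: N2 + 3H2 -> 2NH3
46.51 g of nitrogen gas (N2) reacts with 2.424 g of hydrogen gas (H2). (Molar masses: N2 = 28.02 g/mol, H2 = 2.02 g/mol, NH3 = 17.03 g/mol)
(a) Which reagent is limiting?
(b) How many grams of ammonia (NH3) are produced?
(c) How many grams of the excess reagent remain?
(a) H2, (b) 13.62 g, (c) 35.3 g

Moles of N2 = 46.51 g ÷ 28.02 g/mol = 1.65989 mol
Moles of H2 = 2.424 g ÷ 2.02 g/mol = 1.2 mol
Moles ÷ coefficient: N2: 1.65989/1 = 1.66, H2: 1.2/3 = 0.4
(a) H2 has the smaller value, so H2 is the limiting reagent.
(b) Moles of NH3 = 1.2 mol H2 × (2/3) = 0.8 mol; mass = 0.8 mol × 17.03 g/mol = 13.62 g
(c) N2 consumed = 1.2 × (1/3) = 0.4 mol; remaining = 1.65989 − 0.4 = 1.25989 mol; mass = 1.25989 mol × 28.02 g/mol = 35.3 g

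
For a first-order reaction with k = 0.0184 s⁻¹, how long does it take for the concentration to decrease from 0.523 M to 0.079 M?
102.72 s

From ln[A] = ln[A]₀ - k·t: t = ln([A]₀/[A])/k = ln(0.523/0.079)/0.0184 = ln(6.6203)/0.0184 = 1.8901/0.0184 = 102.72 s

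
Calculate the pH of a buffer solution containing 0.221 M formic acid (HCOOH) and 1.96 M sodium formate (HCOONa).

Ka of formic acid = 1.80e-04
pH = 4.69

pKa = -log(1.80e-04) = 3.74. pH = pKa + log([A⁻]/[HA]) = 3.74 + log(1.96/0.221)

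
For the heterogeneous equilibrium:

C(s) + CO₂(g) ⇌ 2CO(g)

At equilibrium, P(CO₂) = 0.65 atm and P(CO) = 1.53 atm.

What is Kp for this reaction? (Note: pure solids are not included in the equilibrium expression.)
K_p = 3.601

Solid C is excluded.
Kp = P(CO)²/P(CO₂) = (1.53)²/0.65 = 2.341/0.65 = 3.601.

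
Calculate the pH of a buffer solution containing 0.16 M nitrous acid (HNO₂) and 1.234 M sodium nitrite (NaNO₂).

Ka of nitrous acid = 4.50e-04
pH = 4.23

pKa = -log(4.50e-04) = 3.35. pH = pKa + log([A⁻]/[HA]) = 3.35 + log(1.234/0.16)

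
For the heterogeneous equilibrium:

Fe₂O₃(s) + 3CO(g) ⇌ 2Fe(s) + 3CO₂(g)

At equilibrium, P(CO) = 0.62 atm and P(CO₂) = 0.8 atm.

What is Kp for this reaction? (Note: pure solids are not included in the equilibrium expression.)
K_p = 2.148

Solids (Fe₂O₃, Fe) are excluded.
Kp = P(CO₂)³/P(CO)³ = (0.8)³/(0.62)³ = 0.512/0.2383 = 2.148.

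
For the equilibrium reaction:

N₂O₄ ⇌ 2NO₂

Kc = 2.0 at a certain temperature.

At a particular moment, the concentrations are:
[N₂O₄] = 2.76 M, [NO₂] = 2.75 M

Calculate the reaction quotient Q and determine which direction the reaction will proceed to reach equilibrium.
Q = 2.740, Q > K, reaction proceeds reverse (toward reactants)

Q = ([NO₂]^2) / ([N₂O₄])
  = ((2.75)^2) / ((2.76)) = 7.5625/2.76 = 2.74
Since Q = 2.74 > Kc = 2.0, the reaction proceeds reverse (toward reactants) to reach equilibrium.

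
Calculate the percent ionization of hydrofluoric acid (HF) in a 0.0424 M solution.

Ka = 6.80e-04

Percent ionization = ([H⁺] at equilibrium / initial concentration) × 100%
Percent ionization = 11.9%

Let x = [H⁺]. Ka = x²/(C - x) ⇒ x² + (6.80e-04)x - (6.80e-04)(0.0424) = 0. x = 5.0403e-03. Percent = (5.0403e-03/0.0424) × 100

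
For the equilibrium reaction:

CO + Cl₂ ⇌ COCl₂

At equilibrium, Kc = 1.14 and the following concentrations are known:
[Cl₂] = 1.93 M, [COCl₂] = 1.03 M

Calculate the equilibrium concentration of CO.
[CO] = 0.4681 M

Kc = ([COCl₂]) / ([CO] × [Cl₂]) = 1.14
[CO]^1 = (product terms)/(Kc · other reactant terms) = 1.03 / (1.14 · 1.93) = 0.46814
[CO] = 0.4681 M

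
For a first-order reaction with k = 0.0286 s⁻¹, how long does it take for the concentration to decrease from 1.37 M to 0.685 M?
24.24 s

From ln[A] = ln[A]₀ - k·t: t = ln([A]₀/[A])/k = ln(1.37/0.685)/0.0286 = ln(2.0000)/0.0286 = 0.6931/0.0286 = 24.24 s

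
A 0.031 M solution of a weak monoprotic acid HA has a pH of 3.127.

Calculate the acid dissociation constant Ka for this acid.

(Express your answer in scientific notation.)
K_a = 1.84e-05

[H⁺] = 10^(−pH) = 10^(−3.127) = 7.464e-04 M. For HA ⇌ H⁺ + A⁻, Ka = x²/(C − x) = (7.464e-04)²/(0.031 − 7.464e-04) = 1.84e-05.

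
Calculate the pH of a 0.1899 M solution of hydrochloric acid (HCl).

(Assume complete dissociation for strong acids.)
pH = 0.72

[H⁺] = 0.1899 M for strong acid. pH = -log[H⁺] = -log(0.1899)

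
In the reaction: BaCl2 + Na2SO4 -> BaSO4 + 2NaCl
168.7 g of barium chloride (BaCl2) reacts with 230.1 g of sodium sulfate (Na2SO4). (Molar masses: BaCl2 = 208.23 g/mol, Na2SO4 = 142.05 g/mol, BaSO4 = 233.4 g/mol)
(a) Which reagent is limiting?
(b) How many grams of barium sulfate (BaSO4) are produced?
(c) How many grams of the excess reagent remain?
(a) BaCl2, (b) 189.1 g, (c) 115 g

Moles of BaCl2 = 168.7 g ÷ 208.23 g/mol = 0.810162 mol
Moles of Na2SO4 = 230.1 g ÷ 142.05 g/mol = 1.61985 mol
Moles ÷ coefficient: BaCl2: 0.810162/1 = 0.8102, Na2SO4: 1.61985/1 = 1.62
(a) BaCl2 has the smaller value, so BaCl2 is the limiting reagent.
(b) Moles of BaSO4 = 0.810162 mol BaCl2 × (1/1) = 0.810162 mol; mass = 0.810162 mol × 233.4 g/mol = 189.1 g
(c) Na2SO4 consumed = 0.810162 × (1/1) = 0.810162 mol; remaining = 1.61985 − 0.810162 = 0.80969 mol; mass = 0.80969 mol × 142.05 g/mol = 115 g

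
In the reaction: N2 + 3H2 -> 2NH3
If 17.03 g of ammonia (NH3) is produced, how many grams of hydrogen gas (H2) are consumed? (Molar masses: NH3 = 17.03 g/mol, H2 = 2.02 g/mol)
Moles of NH3 = 17.03 g ÷ 17.03 g/mol = 1 mol
Mole ratio: 3 mol H2 / 2 mol NH3
Moles of H2 = 1 × (3/2) = 1.5 mol
Mass of H2 = 1.5 mol × 2.02 g/mol = 3.03 g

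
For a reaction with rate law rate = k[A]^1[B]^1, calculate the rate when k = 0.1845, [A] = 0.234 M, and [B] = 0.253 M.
0.01092 M/s

rate = k·[A]^1·[B]^1 = 0.1845·(0.234)^1·(0.253)^1 = 0.1845·0.234·0.253 = 0.01092 M/s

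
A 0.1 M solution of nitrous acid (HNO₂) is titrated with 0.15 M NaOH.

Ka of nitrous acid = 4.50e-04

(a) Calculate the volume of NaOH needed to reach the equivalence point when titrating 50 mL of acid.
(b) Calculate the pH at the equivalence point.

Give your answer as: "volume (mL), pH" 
V = 33.3 mL, pH = 8.06

(a) At equivalence: moles acid = moles base.
moles acid = 0.1 × 0.05 = 0.005 mol; V_NaOH = 0.005/0.15 = 0.03333 L = 33.3 mL.
(b) At equivalence, all acid → conjugate base A⁻ at [A⁻] = 0.005/0.08333 = 0.06 M.
Kb = Kw/Ka = 1.0e-14/4.50e-04 = 2.222e-11; [OH⁻] = √(Kb·[A⁻]) = 1.155e-06; pOH = 5.94; pH = 14 − pOH = 8.06.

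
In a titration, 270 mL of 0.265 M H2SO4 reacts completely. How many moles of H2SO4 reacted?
Moles = Molarity × Volume (L)
Moles = 0.265 M × 0.27 L = 0.07155 mol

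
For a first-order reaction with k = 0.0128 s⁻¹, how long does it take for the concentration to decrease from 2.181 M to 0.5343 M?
109.89 s

From ln[A] = ln[A]₀ - k·t: t = ln([A]₀/[A])/k = ln(2.181/0.5343)/0.0128 = ln(4.0820)/0.0128 = 1.4066/0.0128 = 109.89 s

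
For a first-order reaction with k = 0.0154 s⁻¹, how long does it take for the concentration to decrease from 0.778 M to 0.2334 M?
78.18 s

From ln[A] = ln[A]₀ - k·t: t = ln([A]₀/[A])/k = ln(0.778/0.2334)/0.0154 = ln(3.3333)/0.0154 = 1.2040/0.0154 = 78.18 s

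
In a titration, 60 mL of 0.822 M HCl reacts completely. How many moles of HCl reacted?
Moles = Molarity × Volume (L)
Moles = 0.822 M × 0.06 L = 0.04932 mol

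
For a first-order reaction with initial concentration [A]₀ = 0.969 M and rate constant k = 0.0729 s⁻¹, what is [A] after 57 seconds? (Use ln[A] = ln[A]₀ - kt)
0.0152 M

ln[A] = ln[A]₀ - k·t = ln(0.969) - (0.0729)·(57) = -0.0315 - 4.1553 = -4.1868
[A] = e^(-4.1868) = 0.0152 M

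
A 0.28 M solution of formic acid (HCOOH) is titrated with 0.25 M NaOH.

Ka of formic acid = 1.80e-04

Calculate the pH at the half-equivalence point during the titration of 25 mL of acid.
pH = pKa = 3.74

At the half-equivalence point, [HA] = [A⁻], so by Henderson–Hasselbalch pH = pKa + log(1) = pKa.
pKa = −log(1.80e-04) = 3.74.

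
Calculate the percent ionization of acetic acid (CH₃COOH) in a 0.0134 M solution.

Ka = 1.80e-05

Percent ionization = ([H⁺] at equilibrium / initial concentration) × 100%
Percent ionization = 3.6%

Let x = [H⁺]. Ka = x²/(C - x) ⇒ x² + (1.80e-05)x - (1.80e-05)(0.0134) = 0. x = 4.8220e-04. Percent = (4.8220e-04/0.0134) × 100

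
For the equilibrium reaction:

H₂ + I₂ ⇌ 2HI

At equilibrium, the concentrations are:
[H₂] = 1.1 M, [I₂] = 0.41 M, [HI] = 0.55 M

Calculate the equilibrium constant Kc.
K_c = 0.6707

Kc = ([HI]^2) / ([H₂] × [I₂])
   = ((0.55)^2) / ((1.1)·(0.41))
   = 0.3025 / 0.451 = 0.6707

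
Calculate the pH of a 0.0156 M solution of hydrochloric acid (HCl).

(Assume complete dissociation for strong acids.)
pH = 1.81

[H⁺] = 0.0156 M for strong acid. pH = -log[H⁺] = -log(0.0156)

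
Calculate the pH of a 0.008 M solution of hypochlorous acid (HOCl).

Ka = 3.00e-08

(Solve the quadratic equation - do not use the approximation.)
pH = 4.81

x² + Ka×x - Ka×C = 0. Using quadratic formula: [H⁺] = 1.5477e-05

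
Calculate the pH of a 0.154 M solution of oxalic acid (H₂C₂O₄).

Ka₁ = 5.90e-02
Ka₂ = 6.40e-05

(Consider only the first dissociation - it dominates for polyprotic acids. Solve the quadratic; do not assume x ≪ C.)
pH = 1.15

x² + Ka₁·x − Ka₁·C = 0 with Ka₁ = 5.90e-02, C = 0.154.
x = (−Ka₁ + √(Ka₁² + 4·Ka₁·C))/2 = 7.0281e-02 M, so pH = 1.15.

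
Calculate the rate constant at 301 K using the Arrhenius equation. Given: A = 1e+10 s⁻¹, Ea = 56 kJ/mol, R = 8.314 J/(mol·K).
1.91e+00 s⁻¹

k = A·exp(-Ea/(R·T)) = 1e+10·exp(-56000/(8.314·301)) = 1e+10·exp(-22.3775) = 1e+10·1.9124e-10 = 1.91e+00 s⁻¹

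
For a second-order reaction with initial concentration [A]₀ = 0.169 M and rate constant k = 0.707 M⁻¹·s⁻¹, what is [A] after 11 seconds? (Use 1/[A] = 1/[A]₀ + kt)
0.0730 M

1/[A] = 1/[A]₀ + k·t = 1/0.169 + (0.707)·(11) = 5.9172 + 7.7770 = 13.6942
[A] = 1/13.6942 = 0.0730 M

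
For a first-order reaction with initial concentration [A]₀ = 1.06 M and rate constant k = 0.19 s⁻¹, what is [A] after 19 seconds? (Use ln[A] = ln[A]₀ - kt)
0.0287 M

ln[A] = ln[A]₀ - k·t = ln(1.06) - (0.19)·(19) = 0.0583 - 3.6100 = -3.5517
[A] = e^(-3.5517) = 0.0287 M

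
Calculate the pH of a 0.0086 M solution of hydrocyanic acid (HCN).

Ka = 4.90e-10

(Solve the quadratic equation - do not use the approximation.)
pH = 5.69

x² + Ka×x - Ka×C = 0. Using quadratic formula: [H⁺] = 2.0526e-06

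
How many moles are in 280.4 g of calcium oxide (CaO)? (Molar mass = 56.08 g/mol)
Moles = 280.4 g ÷ 56.08 g/mol = 5 mol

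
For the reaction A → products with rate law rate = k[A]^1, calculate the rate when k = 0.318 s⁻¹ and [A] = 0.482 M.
0.1533 M/s

rate = k·[A]^1 = 0.318·(0.482)^1 = 0.318·0.482 = 0.1533 M/s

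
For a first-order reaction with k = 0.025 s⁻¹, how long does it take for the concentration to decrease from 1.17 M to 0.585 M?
27.73 s

From ln[A] = ln[A]₀ - k·t: t = ln([A]₀/[A])/k = ln(1.17/0.585)/0.025 = ln(2.0000)/0.025 = 0.6931/0.025 = 27.73 s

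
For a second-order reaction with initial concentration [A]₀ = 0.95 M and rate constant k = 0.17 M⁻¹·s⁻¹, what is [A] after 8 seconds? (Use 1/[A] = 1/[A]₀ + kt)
0.4145 M

1/[A] = 1/[A]₀ + k·t = 1/0.95 + (0.17)·(8) = 1.0526 + 1.3600 = 2.4126
[A] = 1/2.4126 = 0.4145 M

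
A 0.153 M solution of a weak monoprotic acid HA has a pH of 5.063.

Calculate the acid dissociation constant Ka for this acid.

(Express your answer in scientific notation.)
K_a = 4.89e-10

[H⁺] = 10^(−pH) = 10^(−5.063) = 8.650e-06 M. For HA ⇌ H⁺ + A⁻, Ka = x²/(C − x) = (8.650e-06)²/(0.153 − 8.650e-06) = 4.89e-10.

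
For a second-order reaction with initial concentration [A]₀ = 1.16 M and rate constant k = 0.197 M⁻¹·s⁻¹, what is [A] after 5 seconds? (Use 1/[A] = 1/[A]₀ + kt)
0.5414 M

1/[A] = 1/[A]₀ + k·t = 1/1.16 + (0.197)·(5) = 0.8621 + 0.9850 = 1.8471
[A] = 1/1.8471 = 0.5414 M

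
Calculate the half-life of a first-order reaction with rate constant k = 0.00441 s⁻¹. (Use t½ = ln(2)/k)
157.18 s

t½ = ln(2)/k = 0.6931/0.00441 = 157.18 s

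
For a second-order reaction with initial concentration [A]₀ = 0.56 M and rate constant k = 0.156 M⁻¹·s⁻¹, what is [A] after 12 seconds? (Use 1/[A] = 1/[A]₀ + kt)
0.2734 M

1/[A] = 1/[A]₀ + k·t = 1/0.56 + (0.156)·(12) = 1.7857 + 1.8720 = 3.6577
[A] = 1/3.6577 = 0.2734 M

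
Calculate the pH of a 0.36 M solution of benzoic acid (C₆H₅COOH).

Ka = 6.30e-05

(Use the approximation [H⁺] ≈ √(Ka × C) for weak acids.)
pH = 2.32

[H⁺] = √(Ka × C) = √(6.30e-05 × 0.36) = 4.7624e-03. pH = -log(4.7624e-03)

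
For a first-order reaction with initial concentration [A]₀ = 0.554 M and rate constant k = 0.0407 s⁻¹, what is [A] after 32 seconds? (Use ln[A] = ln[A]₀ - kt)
0.1506 M

ln[A] = ln[A]₀ - k·t = ln(0.554) - (0.0407)·(32) = -0.5906 - 1.3024 = -1.8930
[A] = e^(-1.8930) = 0.1506 M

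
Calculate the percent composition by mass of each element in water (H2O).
H: 11.19%, O: 88.79%

Molar mass of H2O = 18.02 g/mol
% H = (2 × 1.008) / 18.02 × 100% = 2.016 / 18.02 × 100% = 11.19%
% O = (1 × 16.0) / 18.02 × 100% = 16 / 18.02 × 100% = 88.79%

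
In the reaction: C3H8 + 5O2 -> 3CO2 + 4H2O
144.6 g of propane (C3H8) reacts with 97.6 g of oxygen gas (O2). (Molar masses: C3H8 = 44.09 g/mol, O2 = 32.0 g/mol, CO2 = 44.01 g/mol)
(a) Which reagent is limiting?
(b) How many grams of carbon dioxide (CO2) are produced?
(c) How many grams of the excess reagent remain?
(a) O2, (b) 80.54 g, (c) 117.7 g

Moles of C3H8 = 144.6 g ÷ 44.09 g/mol = 3.27966 mol
Moles of O2 = 97.6 g ÷ 32.0 g/mol = 3.05 mol
Moles ÷ coefficient: C3H8: 3.27966/1 = 3.28, O2: 3.05/5 = 0.61
(a) O2 has the smaller value, so O2 is the limiting reagent.
(b) Moles of CO2 = 3.05 mol O2 × (3/5) = 1.83 mol; mass = 1.83 mol × 44.01 g/mol = 80.54 g
(c) C3H8 consumed = 3.05 × (1/5) = 0.61 mol; remaining = 3.27966 − 0.61 = 2.66966 mol; mass = 2.66966 mol × 44.09 g/mol = 117.7 g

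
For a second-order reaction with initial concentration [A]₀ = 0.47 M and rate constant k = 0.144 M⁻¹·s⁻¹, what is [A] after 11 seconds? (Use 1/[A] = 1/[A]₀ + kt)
0.2694 M

1/[A] = 1/[A]₀ + k·t = 1/0.47 + (0.144)·(11) = 2.1277 + 1.5840 = 3.7117
[A] = 1/3.7117 = 0.2694 M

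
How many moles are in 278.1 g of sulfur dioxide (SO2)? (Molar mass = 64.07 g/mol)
Moles = 278.1 g ÷ 64.07 g/mol = 4.341 mol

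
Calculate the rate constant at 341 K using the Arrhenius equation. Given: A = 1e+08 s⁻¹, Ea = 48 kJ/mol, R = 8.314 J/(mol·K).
4.44e+00 s⁻¹

k = A·exp(-Ea/(R·T)) = 1e+08·exp(-48000/(8.314·341)) = 1e+08·exp(-16.9308) = 1e+08·4.4367e-08 = 4.44e+00 s⁻¹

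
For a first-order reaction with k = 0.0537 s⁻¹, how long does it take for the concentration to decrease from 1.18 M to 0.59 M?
12.91 s

From ln[A] = ln[A]₀ - k·t: t = ln([A]₀/[A])/k = ln(1.18/0.59)/0.0537 = ln(2.0000)/0.0537 = 0.6931/0.0537 = 12.91 s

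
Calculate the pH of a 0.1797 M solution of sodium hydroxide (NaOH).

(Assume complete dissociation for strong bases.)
pH = 13.25

[OH⁻] = 0.1797 M for strong base. pOH = -log[OH⁻] = 0.75, pH = 14 - pOH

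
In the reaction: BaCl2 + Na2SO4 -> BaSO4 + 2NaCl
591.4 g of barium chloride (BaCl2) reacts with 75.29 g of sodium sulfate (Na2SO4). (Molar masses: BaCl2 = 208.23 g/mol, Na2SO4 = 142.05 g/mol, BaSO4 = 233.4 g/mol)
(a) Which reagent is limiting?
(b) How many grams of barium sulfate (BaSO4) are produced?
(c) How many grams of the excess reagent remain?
(a) Na2SO4, (b) 123.7 g, (c) 481 g

Moles of BaCl2 = 591.4 g ÷ 208.23 g/mol = 2.84013 mol
Moles of Na2SO4 = 75.29 g ÷ 142.05 g/mol = 0.530025 mol
Moles ÷ coefficient: BaCl2: 2.84013/1 = 2.84, Na2SO4: 0.530025/1 = 0.53
(a) Na2SO4 has the smaller value, so Na2SO4 is the limiting reagent.
(b) Moles of BaSO4 = 0.530025 mol Na2SO4 × (1/1) = 0.530025 mol; mass = 0.530025 mol × 233.4 g/mol = 123.7 g
(c) BaCl2 consumed = 0.530025 × (1/1) = 0.530025 mol; remaining = 2.84013 − 0.530025 = 2.3101 mol; mass = 2.3101 mol × 208.23 g/mol = 481 g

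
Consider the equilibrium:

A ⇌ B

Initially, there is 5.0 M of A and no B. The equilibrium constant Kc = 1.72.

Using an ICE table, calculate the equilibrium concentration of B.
[B] = 3.162 M

ICE: [A] = 5.0 − x, [B] = x.
Kc = x/(5.0 − x) = 1.72 ⇒ x = 1.72·5.0/(1 + 1.72) = 8.6/2.72 = 3.162.
[B] = x = 3.162 M.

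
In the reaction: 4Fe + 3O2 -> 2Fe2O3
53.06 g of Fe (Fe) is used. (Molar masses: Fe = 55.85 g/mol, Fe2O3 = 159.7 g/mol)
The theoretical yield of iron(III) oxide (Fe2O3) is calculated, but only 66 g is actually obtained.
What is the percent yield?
Moles of Fe = 53.06 g ÷ 55.85 g/mol = 0.950045 mol
Mole ratio: 2 mol Fe2O3 / 4 mol Fe
Moles of Fe2O3 = 0.950045 × (2/4) = 0.475022 mol
Theoretical yield = 0.475022 mol × 159.7 g/mol = 75.861 g
Actual yield = 66 g
Percent yield = (66 / 75.861) × 100% = 87.0%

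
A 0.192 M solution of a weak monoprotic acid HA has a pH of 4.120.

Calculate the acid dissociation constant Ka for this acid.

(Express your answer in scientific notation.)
K_a = 3.00e-08

[H⁺] = 10^(−pH) = 10^(−4.120) = 7.586e-05 M. For HA ⇌ H⁺ + A⁻, Ka = x²/(C − x) = (7.586e-05)²/(0.192 − 7.586e-05) = 3.00e-08.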